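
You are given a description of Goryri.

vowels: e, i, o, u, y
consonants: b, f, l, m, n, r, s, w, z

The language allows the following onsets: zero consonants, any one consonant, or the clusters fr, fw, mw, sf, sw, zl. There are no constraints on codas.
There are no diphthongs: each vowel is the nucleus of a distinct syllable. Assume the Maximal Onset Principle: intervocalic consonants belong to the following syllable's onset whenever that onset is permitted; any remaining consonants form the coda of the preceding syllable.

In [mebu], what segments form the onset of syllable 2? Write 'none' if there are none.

b

Vowels present: e, u; each is a nucleus, giving 2 syllables.
σ1/σ2 boundary: /b/ → onset of the next syllable (single consonants are always licit onsets).
Syllabification: me.bu.
Syllable 2 is /bu/: onset /b/, nucleus /u/, coda ∅.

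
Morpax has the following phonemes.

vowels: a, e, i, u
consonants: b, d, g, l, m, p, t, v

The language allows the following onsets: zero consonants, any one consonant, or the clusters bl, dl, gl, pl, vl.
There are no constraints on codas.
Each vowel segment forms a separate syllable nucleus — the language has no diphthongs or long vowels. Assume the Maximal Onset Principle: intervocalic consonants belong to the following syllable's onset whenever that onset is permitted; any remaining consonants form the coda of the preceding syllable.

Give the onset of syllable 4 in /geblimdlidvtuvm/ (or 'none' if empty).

t

Vowels present: e, i, i, u; each is a nucleus, giving 4 syllables.
Between /e/ (V1) and /i/ (V2): /bl/ — entire cluster is a permitted onset → onset /bl/, coda ∅.
Between /i/ (V2) and /i/ (V3): /mdl/ — longest licit onset from the right is /dl/, leaving /m/ as coda.
Between /i/ (V3) and /u/ (V4): /dvt/ splits as /dv/ + /t/ (/t/ is the longest suffix that is a licit onset).
Syllabification: ge.blim.dlidv.tuvm.
Syllable 4 is /tuvm/: onset /t/, nucleus /u/, coda /vm/.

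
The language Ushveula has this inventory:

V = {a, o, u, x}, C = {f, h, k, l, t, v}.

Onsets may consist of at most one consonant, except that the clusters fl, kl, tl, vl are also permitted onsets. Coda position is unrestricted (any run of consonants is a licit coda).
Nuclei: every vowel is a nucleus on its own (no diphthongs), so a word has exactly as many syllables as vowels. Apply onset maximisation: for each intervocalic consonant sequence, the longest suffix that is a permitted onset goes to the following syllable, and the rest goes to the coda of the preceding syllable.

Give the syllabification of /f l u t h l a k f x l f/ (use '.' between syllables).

Vowels present: u, a, x; each is a nucleus, giving 3 syllables.
σ1/σ2 boundary: cluster /thl/ — the longest permitted-onset suffix is /l/; onset = /l/, preceding coda = /th/.
σ2/σ3 boundary: /kf/ — longest licit onset from the right is /f/, leaving /k/ as coda.

fluth.lak.fxlf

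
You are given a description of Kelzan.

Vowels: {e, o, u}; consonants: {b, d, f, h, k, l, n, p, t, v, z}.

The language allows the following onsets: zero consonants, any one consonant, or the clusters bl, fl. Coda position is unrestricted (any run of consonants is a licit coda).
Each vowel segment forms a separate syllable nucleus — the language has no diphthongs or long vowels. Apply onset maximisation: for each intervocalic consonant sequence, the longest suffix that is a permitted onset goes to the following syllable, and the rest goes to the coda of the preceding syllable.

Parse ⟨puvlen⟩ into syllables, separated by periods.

Vowels present: u, e; each is a nucleus, giving 2 syllables.
V1 /u/ – V2 /e/: /vl/ splits as /v/ + /l/ (/l/ is the longest suffix that is a licit onset).

puv.len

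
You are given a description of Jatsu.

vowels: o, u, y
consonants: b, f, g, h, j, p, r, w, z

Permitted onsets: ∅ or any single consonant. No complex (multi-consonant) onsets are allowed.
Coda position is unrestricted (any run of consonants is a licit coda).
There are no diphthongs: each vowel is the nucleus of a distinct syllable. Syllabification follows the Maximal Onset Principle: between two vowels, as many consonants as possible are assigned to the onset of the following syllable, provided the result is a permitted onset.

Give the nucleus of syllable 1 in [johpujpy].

o

Nuclei (vowels): o, u, y → 3 syllables.
The first nucleus (vowel 1 from the left) is /o/.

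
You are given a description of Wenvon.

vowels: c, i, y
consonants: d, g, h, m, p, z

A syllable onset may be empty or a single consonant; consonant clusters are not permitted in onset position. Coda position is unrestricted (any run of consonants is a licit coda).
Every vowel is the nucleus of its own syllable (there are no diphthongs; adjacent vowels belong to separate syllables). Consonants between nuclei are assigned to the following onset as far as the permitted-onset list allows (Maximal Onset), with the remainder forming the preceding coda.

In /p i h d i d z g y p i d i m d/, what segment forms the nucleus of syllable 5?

Nuclei (vowels): i, i, y, i, i → 5 syllables.
The fifth nucleus (vowel 5 from the left) is /i/.

i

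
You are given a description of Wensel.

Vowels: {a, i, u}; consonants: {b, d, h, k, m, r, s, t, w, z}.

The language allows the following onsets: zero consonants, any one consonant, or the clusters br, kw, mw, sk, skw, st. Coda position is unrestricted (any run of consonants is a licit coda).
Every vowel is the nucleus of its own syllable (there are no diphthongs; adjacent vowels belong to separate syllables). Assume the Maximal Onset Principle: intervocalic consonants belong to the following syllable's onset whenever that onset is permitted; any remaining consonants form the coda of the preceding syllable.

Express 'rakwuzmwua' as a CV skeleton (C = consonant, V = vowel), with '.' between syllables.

The vowels are a, u, u, a — 4 nuclei, so 4 syllables.
V1 /a/ – V2 /u/: /kw/ is a licit onset in full, so it all attaches to the next syllable.
V2 /u/ – V3 /u/: cluster /zmw/ — the longest permitted-onset suffix is /mw/; onset = /mw/, preceding coda = /z/.
V3 /u/ – V4 /a/: nothing intervenes; syllable break is V.V.
So the parse is ra.kwuz.mwu.a.
Mapping each syllable to C/V: /ra/ → CV, /kwuz/ → CCVC, /mwu/ → CCV, /a/ → V.

CV.CCVC.CCV.V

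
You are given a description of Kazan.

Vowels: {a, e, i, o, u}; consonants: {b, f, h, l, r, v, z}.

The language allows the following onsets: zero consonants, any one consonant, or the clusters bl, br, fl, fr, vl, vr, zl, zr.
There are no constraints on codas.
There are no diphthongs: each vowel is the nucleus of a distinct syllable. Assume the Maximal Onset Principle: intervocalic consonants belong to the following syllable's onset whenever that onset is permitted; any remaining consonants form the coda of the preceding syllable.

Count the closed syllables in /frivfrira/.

1

The vowels are i, i, a — 3 nuclei, so 3 syllables.
/i…i/ gap (V1→V2): /vfr/; trying suffixes from longest down, /fr/ is the first permitted one, so coda /v/ | onset /fr/.
/i…a/ gap (V2→V3): /r/ is a single consonant, so it becomes the next onset.
Syllabification: friv.fri.ra.
Classifying each syllable: /friv/ (closed), /fri/ (open), /ra/ (open).
Closed syllables: 1.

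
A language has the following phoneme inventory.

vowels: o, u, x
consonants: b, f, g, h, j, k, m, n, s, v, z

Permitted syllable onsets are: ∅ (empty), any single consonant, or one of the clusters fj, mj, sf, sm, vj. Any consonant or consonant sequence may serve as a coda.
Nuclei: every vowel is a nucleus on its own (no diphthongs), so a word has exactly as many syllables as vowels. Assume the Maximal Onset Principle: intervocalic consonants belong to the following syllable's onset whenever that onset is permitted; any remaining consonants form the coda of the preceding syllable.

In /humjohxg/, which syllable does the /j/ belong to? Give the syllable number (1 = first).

2

Nuclei (vowels): u, o, x → 3 syllables.
/u…o/ gap (V1→V2): /mj/ is a licit onset in full, so it all attaches to the next syllable.
/o…x/ gap (V2→V3): just /h/ — single C goes to the following onset.
Putting it together: hu.mjo.hxg.
The /j/ is in the onset of syllable 2 (/mjo/).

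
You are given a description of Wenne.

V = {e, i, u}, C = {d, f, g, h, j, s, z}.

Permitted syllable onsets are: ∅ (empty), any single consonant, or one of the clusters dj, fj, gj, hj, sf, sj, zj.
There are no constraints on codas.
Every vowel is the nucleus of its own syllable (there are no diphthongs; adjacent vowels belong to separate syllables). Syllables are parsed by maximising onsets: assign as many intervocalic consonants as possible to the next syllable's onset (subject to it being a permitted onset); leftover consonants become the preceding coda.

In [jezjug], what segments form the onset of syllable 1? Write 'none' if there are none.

j

The vowels are e, u — 2 nuclei, so 2 syllables.
V1 /e/ – V2 /u/: /zj/ is a licit onset in full, so it all attaches to the next syllable.
Syllabification: je.zjug.
Syllable 1 is /je/: onset /j/, nucleus /e/, coda ∅.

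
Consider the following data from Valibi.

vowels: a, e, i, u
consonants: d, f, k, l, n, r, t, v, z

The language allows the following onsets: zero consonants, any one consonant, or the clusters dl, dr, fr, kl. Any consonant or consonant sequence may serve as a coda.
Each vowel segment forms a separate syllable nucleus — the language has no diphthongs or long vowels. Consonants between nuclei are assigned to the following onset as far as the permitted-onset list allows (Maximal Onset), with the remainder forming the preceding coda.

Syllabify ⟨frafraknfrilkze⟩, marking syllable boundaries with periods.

fra.frakn.frilk.ze

Vowels present: a, a, i, e; each is a nucleus, giving 4 syllables.
σ1/σ2 boundary: cluster /fr/ — /fr/ is itself a permitted onset, so the whole cluster goes right; preceding coda = ∅.
σ2/σ3 boundary: cluster /knfr/ — the longest permitted-onset suffix is /fr/; onset = /fr/, preceding coda = /kn/.
σ3/σ4 boundary: /lkz/ — longest licit onset from the right is /z/, leaving /lk/ as coda.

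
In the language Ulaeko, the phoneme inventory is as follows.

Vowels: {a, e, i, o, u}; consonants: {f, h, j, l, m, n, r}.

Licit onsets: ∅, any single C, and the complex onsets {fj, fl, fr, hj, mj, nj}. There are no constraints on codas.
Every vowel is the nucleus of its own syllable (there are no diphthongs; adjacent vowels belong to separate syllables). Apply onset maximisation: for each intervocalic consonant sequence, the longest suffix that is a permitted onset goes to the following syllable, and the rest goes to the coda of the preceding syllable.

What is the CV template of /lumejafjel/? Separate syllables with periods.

The vowels are u, e, a, e — 4 nuclei, so 4 syllables.
σ1/σ2 boundary: /m/ → onset of the next syllable (single consonants are always licit onsets).
σ2/σ3 boundary: /j/ is a single consonant, so it becomes the next onset.
σ3/σ4 boundary: /fj/ is a licit onset in full, so it all attaches to the next syllable.
Syllabification: lu.me.ja.fjel.
Mapping each syllable to C/V: /lu/ → CV, /me/ → CV, /ja/ → CV, /fjel/ → CCVC.

CV.CV.CV.CCVC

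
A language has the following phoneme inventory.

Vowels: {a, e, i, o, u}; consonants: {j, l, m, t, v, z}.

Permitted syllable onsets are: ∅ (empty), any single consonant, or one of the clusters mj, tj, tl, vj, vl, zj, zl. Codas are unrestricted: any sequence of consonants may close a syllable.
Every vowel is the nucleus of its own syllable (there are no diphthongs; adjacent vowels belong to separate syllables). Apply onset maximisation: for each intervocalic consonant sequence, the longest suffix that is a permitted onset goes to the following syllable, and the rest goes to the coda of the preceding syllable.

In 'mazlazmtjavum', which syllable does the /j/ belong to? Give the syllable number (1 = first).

Vowels present: a, a, a, u; each is a nucleus, giving 4 syllables.
V1 /a/ – V2 /a/: /zl/ is a licit onset in full, so it all attaches to the next syllable.
V2 /a/ – V3 /a/: /zmtj/ splits as /zm/ + /tj/ (/tj/ is the longest suffix that is a licit onset).
V3 /a/ – V4 /u/: just /v/ — single C goes to the following onset.
Putting it together: ma.zlazm.tja.vum.
The /j/ is in the onset of syllable 3 (/tja/).

3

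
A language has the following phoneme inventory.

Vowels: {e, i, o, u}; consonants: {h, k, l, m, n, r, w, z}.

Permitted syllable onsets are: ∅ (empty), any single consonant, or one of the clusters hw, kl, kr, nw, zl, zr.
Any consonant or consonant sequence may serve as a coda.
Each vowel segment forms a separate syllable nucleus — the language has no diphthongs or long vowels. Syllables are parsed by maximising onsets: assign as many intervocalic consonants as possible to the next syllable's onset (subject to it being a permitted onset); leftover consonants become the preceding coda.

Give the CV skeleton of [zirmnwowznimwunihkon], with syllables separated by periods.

Nuclei (vowels): i, o, i, u, i, o → 6 syllables.
V1 /i/ – V2 /o/: /rmnw/ — longest licit onset from the right is /nw/, leaving /rm/ as coda.
V2 /o/ – V3 /i/: cluster /wzn/ — the longest permitted-onset suffix is /n/; onset = /n/, preceding coda = /wz/.
V3 /i/ – V4 /u/: /mw/ splits as /m/ + /w/ (/w/ is the longest suffix that is a licit onset).
V4 /u/ – V5 /i/: just /n/ — single C goes to the following onset.
V5 /i/ – V6 /o/: /hk/ — longest licit onset from the right is /k/, leaving /h/ as coda.
Result: zirm.nwowz.nim.wu.nih.kon.
Mapping each syllable to C/V: /zirm/ → CVCC, /nwowz/ → CCVCC, /nim/ → CVC, /wu/ → CV, /nih/ → CVC, /kon/ → CVC.

CVCC.CCVCC.CVC.CV.CVC.CVC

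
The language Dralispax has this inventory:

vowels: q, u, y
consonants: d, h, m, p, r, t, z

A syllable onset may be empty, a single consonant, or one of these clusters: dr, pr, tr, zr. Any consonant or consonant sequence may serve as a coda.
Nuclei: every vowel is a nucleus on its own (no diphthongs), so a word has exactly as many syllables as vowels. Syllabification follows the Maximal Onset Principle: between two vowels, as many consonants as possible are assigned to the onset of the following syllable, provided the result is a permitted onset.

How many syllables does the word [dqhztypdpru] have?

3

Nuclei (vowels): q, y, u → 3 syllables.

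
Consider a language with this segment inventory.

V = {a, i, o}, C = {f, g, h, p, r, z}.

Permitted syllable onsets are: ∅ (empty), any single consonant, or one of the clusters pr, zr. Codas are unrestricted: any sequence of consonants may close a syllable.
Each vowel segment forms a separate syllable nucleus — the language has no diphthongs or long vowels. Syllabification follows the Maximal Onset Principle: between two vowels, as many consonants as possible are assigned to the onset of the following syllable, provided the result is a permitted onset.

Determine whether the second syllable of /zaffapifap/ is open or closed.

open

The vowels are a, a, i, a — 4 nuclei, so 4 syllables.
σ1/σ2 boundary: /ff/; trying suffixes from longest down, /f/ is the first permitted one, so coda /f/ | onset /f/.
σ2/σ3 boundary: /p/ is a single consonant, so it becomes the next onset.
σ3/σ4 boundary: /f/ → onset of the next syllable (single consonants are always licit onsets).
Syllabification: zaf.fa.pi.fap.
Syllable 2 is /fa/; it ends in its nucleus with no coda, so it is open.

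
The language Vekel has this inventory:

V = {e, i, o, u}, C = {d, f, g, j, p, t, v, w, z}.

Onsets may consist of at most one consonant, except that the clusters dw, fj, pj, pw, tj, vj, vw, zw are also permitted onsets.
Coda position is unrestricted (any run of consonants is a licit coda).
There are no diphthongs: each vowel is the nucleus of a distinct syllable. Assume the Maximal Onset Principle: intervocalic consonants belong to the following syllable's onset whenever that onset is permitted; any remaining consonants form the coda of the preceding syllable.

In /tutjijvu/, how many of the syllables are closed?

1

Nuclei (vowels): u, i, u → 3 syllables.
σ1/σ2 boundary: /tj/ — entire cluster is a permitted onset → onset /tj/, coda ∅.
σ2/σ3 boundary: cluster /jv/ — the longest permitted-onset suffix is /v/; onset = /v/, preceding coda = /j/.
Syllabification: tu.tjij.vu.
Classifying each syllable: /tu/ (open), /tjij/ (closed), /vu/ (open).
Closed syllables: 1.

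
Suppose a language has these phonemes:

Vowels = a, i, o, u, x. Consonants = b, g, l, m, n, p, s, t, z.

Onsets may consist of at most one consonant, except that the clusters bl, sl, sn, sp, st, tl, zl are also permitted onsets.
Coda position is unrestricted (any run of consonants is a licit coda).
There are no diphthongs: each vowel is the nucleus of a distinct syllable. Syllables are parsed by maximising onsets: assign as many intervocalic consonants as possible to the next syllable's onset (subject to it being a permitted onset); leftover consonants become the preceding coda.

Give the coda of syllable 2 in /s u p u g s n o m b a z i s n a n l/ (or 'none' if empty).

g

Vowels present: u, u, o, a, i, a; each is a nucleus, giving 6 syllables.
Between /u/ (V1) and /u/ (V2): just /p/ — single C goes to the following onset.
Between /u/ (V2) and /o/ (V3): /gsn/ — longest licit onset from the right is /sn/, leaving /g/ as coda.
Between /o/ (V3) and /a/ (V4): /mb/ splits as /m/ + /b/ (/b/ is the longest suffix that is a licit onset).
Between /a/ (V4) and /i/ (V5): /z/ → onset of the next syllable (single consonants are always licit onsets).
Between /i/ (V5) and /a/ (V6): /sn/ is a licit onset in full, so it all attaches to the next syllable.
Putting it together: su.pug.snom.ba.zi.snanl.
Syllable 2 is /pug/: onset /p/, nucleus /u/, coda /g/.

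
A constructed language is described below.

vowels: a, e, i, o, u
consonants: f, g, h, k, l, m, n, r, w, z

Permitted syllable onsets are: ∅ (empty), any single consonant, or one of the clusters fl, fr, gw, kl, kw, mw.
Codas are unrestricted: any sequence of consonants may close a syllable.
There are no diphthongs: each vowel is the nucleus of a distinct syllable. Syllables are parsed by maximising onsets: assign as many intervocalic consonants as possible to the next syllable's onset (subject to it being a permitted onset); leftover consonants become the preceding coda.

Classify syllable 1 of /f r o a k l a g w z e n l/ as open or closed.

Nuclei (vowels): o, a, a, e → 4 syllables.
σ1/σ2 boundary: nothing intervenes; syllable break is V.V.
σ2/σ3 boundary: /kl/ — entire cluster is a permitted onset → onset /kl/, coda ∅.
σ3/σ4 boundary: /gwz/; trying suffixes from longest down, /z/ is the first permitted one, so coda /gw/ | onset /z/.
Syllabification: fro.a.klagw.zenl.
Syllable 1 is /fro/; it ends in its nucleus with no coda, so it is open.

open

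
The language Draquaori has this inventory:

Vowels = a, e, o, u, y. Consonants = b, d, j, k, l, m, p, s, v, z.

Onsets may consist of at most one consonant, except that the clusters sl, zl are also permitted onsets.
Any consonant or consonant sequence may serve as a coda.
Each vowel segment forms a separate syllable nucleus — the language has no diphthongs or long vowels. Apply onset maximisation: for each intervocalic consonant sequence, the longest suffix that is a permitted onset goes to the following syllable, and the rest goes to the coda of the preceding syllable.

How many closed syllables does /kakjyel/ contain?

2

Vowels present: a, y, e; each is a nucleus, giving 3 syllables.
σ1/σ2 boundary: /kj/ splits as /k/ + /j/ (/j/ is the longest suffix that is a licit onset).
σ2/σ3 boundary: no consonants, so the boundary falls immediately after /y/.
Result: kak.jy.el.
Classifying each syllable: /kak/ (closed), /jy/ (open), /el/ (closed).
Closed syllables: 2.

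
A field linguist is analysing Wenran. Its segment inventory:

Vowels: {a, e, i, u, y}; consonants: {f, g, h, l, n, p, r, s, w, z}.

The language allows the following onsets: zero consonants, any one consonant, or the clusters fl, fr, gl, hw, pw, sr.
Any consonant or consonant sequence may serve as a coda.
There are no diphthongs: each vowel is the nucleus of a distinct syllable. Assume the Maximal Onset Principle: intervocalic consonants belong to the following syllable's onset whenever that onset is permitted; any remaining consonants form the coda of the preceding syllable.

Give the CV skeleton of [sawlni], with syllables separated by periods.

CVCC.CV

Nuclei (vowels): a, i → 2 syllables.
σ1/σ2 boundary: cluster /wln/ — the longest permitted-onset suffix is /n/; onset = /n/, preceding coda = /wl/.
Syllabification: sawl.ni.
Mapping each syllable to C/V: /sawl/ → CVCC, /ni/ → CV.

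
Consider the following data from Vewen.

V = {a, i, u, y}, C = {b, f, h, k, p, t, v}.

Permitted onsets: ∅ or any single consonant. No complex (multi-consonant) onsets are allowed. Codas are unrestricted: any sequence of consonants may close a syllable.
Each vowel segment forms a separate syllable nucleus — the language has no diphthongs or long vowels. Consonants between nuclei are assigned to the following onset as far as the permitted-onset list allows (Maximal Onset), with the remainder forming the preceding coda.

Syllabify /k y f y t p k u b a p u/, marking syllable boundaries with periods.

ky.fytp.ku.ba.pu

Vowels present: y, y, u, a, u; each is a nucleus, giving 5 syllables.
Between /y/ (V1) and /y/ (V2): just /f/ — single C goes to the following onset.
Between /y/ (V2) and /u/ (V3): /tpk/ — longest licit onset from the right is /k/, leaving /tp/ as coda.
Between /u/ (V3) and /a/ (V4): /b/ is a single consonant, so it becomes the next onset.
Between /a/ (V4) and /u/ (V5): /p/ is a single consonant, so it becomes the next onset.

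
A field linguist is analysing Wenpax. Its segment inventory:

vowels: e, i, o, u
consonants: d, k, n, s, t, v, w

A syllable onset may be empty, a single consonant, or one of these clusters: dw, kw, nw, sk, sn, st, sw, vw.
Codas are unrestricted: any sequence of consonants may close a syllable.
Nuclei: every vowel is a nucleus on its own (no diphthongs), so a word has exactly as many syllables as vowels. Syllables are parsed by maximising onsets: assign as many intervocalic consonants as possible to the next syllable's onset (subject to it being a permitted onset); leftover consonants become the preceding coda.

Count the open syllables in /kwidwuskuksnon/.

Nuclei (vowels): i, u, u, o → 4 syllables.
/i…u/ gap (V1→V2): cluster /dw/ — /dw/ is itself a permitted onset, so the whole cluster goes right; preceding coda = ∅.
/u…u/ gap (V2→V3): /sk/ is a licit onset in full, so it all attaches to the next syllable.
/u…o/ gap (V3→V4): cluster /ksn/ — the longest permitted-onset suffix is /sn/; onset = /sn/, preceding coda = /k/.
Putting it together: kwi.dwu.skuk.snon.
Classifying each syllable: /kwi/ (open), /dwu/ (open), /skuk/ (closed), /snon/ (closed).
Open syllables: 2.

2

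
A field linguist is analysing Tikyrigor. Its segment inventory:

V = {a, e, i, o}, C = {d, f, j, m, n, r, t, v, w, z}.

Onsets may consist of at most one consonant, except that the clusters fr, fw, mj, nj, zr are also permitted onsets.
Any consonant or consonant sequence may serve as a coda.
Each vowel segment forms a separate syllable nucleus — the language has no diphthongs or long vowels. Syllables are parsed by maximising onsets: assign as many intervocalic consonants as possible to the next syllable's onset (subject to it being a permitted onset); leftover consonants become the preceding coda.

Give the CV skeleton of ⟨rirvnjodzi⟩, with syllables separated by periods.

Vowels present: i, o, i; each is a nucleus, giving 3 syllables.
V1 /i/ – V2 /o/: /rvnj/; trying suffixes from longest down, /nj/ is the first permitted one, so coda /rv/ | onset /nj/.
V2 /o/ – V3 /i/: /dz/; trying suffixes from longest down, /z/ is the first permitted one, so coda /d/ | onset /z/.
Syllabification: rirv.njod.zi.
Mapping each syllable to C/V: /rirv/ → CVCC, /njod/ → CCVC, /zi/ → CV.

CVCC.CCVC.CV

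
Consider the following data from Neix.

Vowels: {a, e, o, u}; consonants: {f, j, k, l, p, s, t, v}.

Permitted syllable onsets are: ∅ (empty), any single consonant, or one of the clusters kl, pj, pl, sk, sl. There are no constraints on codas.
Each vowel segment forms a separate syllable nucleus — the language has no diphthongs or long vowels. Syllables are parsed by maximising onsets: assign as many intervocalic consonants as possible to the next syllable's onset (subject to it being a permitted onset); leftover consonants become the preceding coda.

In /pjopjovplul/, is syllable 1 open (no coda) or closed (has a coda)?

open

Vowels present: o, o, u; each is a nucleus, giving 3 syllables.
/o…o/ gap (V1→V2): /pj/ is a licit onset in full, so it all attaches to the next syllable.
/o…u/ gap (V2→V3): /vpl/ splits as /v/ + /pl/ (/pl/ is the longest suffix that is a licit onset).
Syllabification: pjo.pjov.plul.
Syllable 1 is /pjo/; it ends in its nucleus with no coda, so it is open.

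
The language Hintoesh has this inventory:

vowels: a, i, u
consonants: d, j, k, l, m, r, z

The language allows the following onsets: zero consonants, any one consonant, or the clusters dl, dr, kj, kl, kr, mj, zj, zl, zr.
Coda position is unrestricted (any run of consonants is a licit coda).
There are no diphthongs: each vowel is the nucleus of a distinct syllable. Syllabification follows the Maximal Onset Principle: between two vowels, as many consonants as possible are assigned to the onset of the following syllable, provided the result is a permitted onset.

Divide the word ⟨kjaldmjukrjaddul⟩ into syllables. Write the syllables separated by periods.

kjald.mjukr.jad.dul

Vowels present: a, u, a, u; each is a nucleus, giving 4 syllables.
/a…u/ gap (V1→V2): /ldmj/ — longest licit onset from the right is /mj/, leaving /ld/ as coda.
/u…a/ gap (V2→V3): /krj/; trying suffixes from longest down, /j/ is the first permitted one, so coda /kr/ | onset /j/.
/a…u/ gap (V3→V4): /dd/; trying suffixes from longest down, /d/ is the first permitted one, so coda /d/ | onset /d/.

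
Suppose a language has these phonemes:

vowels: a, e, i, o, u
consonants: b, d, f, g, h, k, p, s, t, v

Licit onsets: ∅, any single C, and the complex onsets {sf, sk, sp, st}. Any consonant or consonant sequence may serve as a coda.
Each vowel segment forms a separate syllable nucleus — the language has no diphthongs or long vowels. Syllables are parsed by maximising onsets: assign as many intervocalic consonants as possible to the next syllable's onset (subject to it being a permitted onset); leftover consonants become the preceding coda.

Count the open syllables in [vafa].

Vowels present: a, a; each is a nucleus, giving 2 syllables.
/a…a/ gap (V1→V2): /f/ → onset of the next syllable (single consonants are always licit onsets).
Putting it together: va.fa.
Classifying each syllable: /va/ (open), /fa/ (open).
Open syllables: 2.

2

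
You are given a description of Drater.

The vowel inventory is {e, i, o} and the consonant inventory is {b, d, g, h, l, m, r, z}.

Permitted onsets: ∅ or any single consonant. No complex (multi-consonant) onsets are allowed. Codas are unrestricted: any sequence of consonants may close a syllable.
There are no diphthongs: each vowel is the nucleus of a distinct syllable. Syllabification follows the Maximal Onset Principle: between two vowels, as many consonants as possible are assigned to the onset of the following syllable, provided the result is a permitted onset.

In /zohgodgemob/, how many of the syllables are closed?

3

Nuclei (vowels): o, o, e, o → 4 syllables.
/o…o/ gap (V1→V2): /hg/; trying suffixes from longest down, /g/ is the first permitted one, so coda /h/ | onset /g/.
/o…e/ gap (V2→V3): /dg/; trying suffixes from longest down, /g/ is the first permitted one, so coda /d/ | onset /g/.
/e…o/ gap (V3→V4): /m/ → onset of the next syllable (single consonants are always licit onsets).
Putting it together: zoh.god.ge.mob.
Classifying each syllable: /zoh/ (closed), /god/ (closed), /ge/ (open), /mob/ (closed).
Closed syllables: 3.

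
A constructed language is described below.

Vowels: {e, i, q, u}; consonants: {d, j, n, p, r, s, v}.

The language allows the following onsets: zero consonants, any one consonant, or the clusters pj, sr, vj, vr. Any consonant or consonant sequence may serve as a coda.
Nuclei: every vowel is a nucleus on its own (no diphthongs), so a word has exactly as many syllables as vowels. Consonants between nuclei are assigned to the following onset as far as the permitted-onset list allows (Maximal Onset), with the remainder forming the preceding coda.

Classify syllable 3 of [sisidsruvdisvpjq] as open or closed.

closed

Vowels present: i, i, u, i, q; each is a nucleus, giving 5 syllables.
σ1/σ2 boundary: /s/ is a single consonant, so it becomes the next onset.
σ2/σ3 boundary: cluster /dsr/ — the longest permitted-onset suffix is /sr/; onset = /sr/, preceding coda = /d/.
σ3/σ4 boundary: /vd/; trying suffixes from longest down, /d/ is the first permitted one, so coda /v/ | onset /d/.
σ4/σ5 boundary: /svpj/; trying suffixes from longest down, /pj/ is the first permitted one, so coda /sv/ | onset /pj/.
Syllabification: si.sid.sruv.disv.pjq.
Syllable 3 is /sruv/ with coda /v/, so it is closed.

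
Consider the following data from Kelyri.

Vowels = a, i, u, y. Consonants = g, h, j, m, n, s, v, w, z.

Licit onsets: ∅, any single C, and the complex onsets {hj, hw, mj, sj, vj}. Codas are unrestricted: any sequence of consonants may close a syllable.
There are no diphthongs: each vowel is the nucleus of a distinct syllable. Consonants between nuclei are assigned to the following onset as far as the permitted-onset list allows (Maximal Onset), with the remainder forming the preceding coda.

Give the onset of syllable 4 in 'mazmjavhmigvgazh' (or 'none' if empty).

Nuclei (vowels): a, a, i, a → 4 syllables.
V1 /a/ – V2 /a/: /zmj/; trying suffixes from longest down, /mj/ is the first permitted one, so coda /z/ | onset /mj/.
V2 /a/ – V3 /i/: /vhm/ splits as /vh/ + /m/ (/m/ is the longest suffix that is a licit onset).
V3 /i/ – V4 /a/: /gvg/ — longest licit onset from the right is /g/, leaving /gv/ as coda.
Result: maz.mjavh.migv.gazh.
Syllable 4 is /gazh/: onset /g/, nucleus /a/, coda /zh/.

g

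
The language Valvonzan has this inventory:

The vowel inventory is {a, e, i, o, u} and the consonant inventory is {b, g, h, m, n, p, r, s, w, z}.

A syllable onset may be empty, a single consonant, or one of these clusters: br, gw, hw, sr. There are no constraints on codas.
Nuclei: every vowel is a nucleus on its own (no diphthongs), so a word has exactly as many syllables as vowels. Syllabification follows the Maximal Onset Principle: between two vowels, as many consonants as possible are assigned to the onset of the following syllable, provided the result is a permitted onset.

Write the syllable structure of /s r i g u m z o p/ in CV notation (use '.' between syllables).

Nuclei (vowels): i, u, o → 3 syllables.
Between /i/ (V1) and /u/ (V2): just /g/ — single C goes to the following onset.
Between /u/ (V2) and /o/ (V3): cluster /mz/ — the longest permitted-onset suffix is /z/; onset = /z/, preceding coda = /m/.
Putting it together: sri.gum.zop.
Mapping each syllable to C/V: /sri/ → CCV, /gum/ → CVC, /zop/ → CVC.

CCV.CVC.CVC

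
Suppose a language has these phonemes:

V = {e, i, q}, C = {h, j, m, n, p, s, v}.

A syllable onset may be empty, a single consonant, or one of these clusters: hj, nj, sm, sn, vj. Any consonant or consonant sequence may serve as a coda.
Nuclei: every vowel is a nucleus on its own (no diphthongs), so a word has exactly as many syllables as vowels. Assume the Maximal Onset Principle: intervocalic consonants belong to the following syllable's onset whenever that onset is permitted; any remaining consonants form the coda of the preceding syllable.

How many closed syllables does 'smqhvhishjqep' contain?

3

The vowels are q, i, q, e — 4 nuclei, so 4 syllables.
Between /q/ (V1) and /i/ (V2): cluster /hvh/ — the longest permitted-onset suffix is /h/; onset = /h/, preceding coda = /hv/.
Between /i/ (V2) and /q/ (V3): /shj/ — longest licit onset from the right is /hj/, leaving /s/ as coda.
Between /q/ (V3) and /e/ (V4): no consonants, so the boundary falls immediately after /q/.
Putting it together: smqhv.his.hjq.ep.
Classifying each syllable: /smqhv/ (closed), /his/ (closed), /hjq/ (open), /ep/ (closed).
Closed syllables: 3.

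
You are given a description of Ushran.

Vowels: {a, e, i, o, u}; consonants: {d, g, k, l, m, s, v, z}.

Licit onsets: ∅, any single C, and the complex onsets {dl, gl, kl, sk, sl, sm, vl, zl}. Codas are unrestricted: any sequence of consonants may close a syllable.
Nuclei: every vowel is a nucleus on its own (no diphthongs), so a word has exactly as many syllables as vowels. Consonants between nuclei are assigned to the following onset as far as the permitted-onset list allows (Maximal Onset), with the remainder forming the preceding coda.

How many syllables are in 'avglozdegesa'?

5

Nuclei (vowels): a, o, e, e, a → 5 syllables.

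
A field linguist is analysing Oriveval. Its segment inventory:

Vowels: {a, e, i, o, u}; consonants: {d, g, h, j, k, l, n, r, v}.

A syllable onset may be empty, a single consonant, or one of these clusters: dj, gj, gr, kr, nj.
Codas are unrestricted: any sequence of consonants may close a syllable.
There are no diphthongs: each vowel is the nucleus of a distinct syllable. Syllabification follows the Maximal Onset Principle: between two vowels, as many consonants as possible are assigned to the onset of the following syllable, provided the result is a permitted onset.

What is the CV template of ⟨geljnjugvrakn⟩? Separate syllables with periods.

CVCC.CCVCC.CVCC

Vowels present: e, u, a; each is a nucleus, giving 3 syllables.
V1 /e/ – V2 /u/: /ljnj/ — longest licit onset from the right is /nj/, leaving /lj/ as coda.
V2 /u/ – V3 /a/: /gvr/; trying suffixes from longest down, /r/ is the first permitted one, so coda /gv/ | onset /r/.
Putting it together: gelj.njugv.rakn.
Mapping each syllable to C/V: /gelj/ → CVCC, /njugv/ → CCVCC, /rakn/ → CVCC.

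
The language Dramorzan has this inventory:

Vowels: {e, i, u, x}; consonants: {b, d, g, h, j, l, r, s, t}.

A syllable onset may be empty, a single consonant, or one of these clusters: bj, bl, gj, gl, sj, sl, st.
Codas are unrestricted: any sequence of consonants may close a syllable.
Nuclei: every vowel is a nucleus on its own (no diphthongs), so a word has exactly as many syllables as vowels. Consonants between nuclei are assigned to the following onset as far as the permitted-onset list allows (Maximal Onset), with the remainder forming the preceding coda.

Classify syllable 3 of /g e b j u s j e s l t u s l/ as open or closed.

The vowels are e, u, e, u — 4 nuclei, so 4 syllables.
/e…u/ gap (V1→V2): cluster /bj/ — /bj/ is itself a permitted onset, so the whole cluster goes right; preceding coda = ∅.
/u…e/ gap (V2→V3): /sj/ — entire cluster is a permitted onset → onset /sj/, coda ∅.
/e…u/ gap (V3→V4): /slt/ splits as /sl/ + /t/ (/t/ is the longest suffix that is a licit onset).
Result: ge.bju.sjesl.tusl.
Syllable 3 is /sjesl/ with coda /sl/, so it is closed.

closed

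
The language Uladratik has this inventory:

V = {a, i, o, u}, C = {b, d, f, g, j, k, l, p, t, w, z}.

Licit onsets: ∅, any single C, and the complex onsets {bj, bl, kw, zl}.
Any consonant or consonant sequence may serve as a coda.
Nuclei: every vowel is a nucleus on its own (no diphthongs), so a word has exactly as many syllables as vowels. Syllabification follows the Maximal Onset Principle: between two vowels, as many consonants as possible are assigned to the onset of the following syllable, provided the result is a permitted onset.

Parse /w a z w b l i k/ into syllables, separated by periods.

wazw.blik

Vowels present: a, i; each is a nucleus, giving 2 syllables.
/a…i/ gap (V1→V2): cluster /zwbl/ — the longest permitted-onset suffix is /bl/; onset = /bl/, preceding coda = /zw/.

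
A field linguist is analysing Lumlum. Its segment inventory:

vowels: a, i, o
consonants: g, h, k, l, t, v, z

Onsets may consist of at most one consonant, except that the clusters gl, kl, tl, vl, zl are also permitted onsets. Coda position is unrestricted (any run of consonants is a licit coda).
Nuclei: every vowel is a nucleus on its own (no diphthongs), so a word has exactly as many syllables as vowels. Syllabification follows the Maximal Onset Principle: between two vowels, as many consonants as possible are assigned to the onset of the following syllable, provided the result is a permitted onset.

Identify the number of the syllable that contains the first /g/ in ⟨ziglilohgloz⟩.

2

The vowels are i, i, o, o — 4 nuclei, so 4 syllables.
/i…i/ gap (V1→V2): /gl/ is a licit onset in full, so it all attaches to the next syllable.
/i…o/ gap (V2→V3): /l/ → onset of the next syllable (single consonants are always licit onsets).
/o…o/ gap (V3→V4): cluster /hgl/ — the longest permitted-onset suffix is /gl/; onset = /gl/, preceding coda = /h/.
Putting it together: zi.gli.loh.gloz.
The first /g/ is in the onset of syllable 2 (/gli/).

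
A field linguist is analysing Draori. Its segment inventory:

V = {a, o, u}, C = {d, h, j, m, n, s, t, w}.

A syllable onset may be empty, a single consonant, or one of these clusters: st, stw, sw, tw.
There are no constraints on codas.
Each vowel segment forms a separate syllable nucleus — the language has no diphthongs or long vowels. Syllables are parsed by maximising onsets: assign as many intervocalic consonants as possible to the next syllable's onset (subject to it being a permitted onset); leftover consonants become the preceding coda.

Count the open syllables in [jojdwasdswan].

Nuclei (vowels): o, a, a → 3 syllables.
V1 /o/ – V2 /a/: /jdw/; trying suffixes from longest down, /w/ is the first permitted one, so coda /jd/ | onset /w/.
V2 /a/ – V3 /a/: /sdsw/ — longest licit onset from the right is /sw/, leaving /sd/ as coda.
So the parse is jojd.wasd.swan.
Classifying each syllable: /jojd/ (closed), /wasd/ (closed), /swan/ (closed).
Open syllables: 0.

0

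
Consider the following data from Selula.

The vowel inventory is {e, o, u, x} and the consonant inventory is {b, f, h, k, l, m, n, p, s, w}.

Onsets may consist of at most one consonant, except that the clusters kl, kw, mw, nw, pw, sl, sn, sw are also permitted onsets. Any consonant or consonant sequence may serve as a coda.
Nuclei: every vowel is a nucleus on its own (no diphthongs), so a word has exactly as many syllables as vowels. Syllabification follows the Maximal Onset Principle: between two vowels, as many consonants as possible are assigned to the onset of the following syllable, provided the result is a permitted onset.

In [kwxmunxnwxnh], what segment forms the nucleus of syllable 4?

The vowels are x, u, x, x — 4 nuclei, so 4 syllables.
The fourth nucleus (vowel 4 from the left) is /x/.

x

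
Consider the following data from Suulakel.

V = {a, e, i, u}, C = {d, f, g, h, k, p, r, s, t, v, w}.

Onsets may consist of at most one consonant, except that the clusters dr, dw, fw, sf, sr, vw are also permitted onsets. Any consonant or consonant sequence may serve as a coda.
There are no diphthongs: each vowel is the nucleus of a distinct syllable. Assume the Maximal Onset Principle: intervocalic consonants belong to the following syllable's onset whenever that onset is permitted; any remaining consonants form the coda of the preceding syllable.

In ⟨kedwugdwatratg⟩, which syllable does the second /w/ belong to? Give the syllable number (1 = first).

Nuclei (vowels): e, u, a, a → 4 syllables.
σ1/σ2 boundary: cluster /dw/ — /dw/ is itself a permitted onset, so the whole cluster goes right; preceding coda = ∅.
σ2/σ3 boundary: /gdw/ — longest licit onset from the right is /dw/, leaving /g/ as coda.
σ3/σ4 boundary: /tr/ splits as /t/ + /r/ (/r/ is the longest suffix that is a licit onset).
So the parse is ke.dwug.dwat.ratg.
The second /w/ is in the onset of syllable 3 (/dwat/).

3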